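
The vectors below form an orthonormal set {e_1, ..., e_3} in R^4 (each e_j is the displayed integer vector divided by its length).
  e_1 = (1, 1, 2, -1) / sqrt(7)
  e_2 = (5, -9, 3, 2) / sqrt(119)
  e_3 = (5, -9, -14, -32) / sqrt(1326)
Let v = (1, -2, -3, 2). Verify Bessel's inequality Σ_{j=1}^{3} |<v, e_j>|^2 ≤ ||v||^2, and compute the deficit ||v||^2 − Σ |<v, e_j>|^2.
Σ |<v, e_j>|^2 = 117649*2**(104/145)*3**(52/145)*5**(23/29)*7**(17/29)/225000; ||v||^2 = 18; deficit = 289/78

Write each e_j = u_j / sqrt(<u_j, u_j>) where u_j is the displayed integer vector. Then <v, e_j> = <v, u_j> / sqrt(<u_j, u_j>), so |<v, e_j>|^2 = <v, u_j>^2 / <u_j, u_j>.
Coefficients: <v, e_1> = -9/sqrt(7), <v, e_2> = 18/sqrt(119), <v, e_3> = 1/sqrt(1326).
Square and sum: Σ |<v, e_j>|^2 = 117649*2**(104/145)*3**(52/145)*5**(23/29)*7**(17/29)/225000.
Compute ||v||^2 = v·v = 18.
Deficit = 18 − 117649*2**(104/145)*3**(52/145)*5**(23/29)*7**(17/29)/225000 = 289/78 ≥ 0, confirming Bessel's inequality. (The deficit equals ||v − Σ <v,e_j> e_j||^2, the squared distance from v to span{e_j}.)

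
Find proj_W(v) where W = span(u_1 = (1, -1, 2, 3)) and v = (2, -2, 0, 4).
proj_W(v) = (16/15, -16/15, 32/15, 16/5)

Set up U = [u_1 | ... | u_1] ∈ R^(4×1). The projector onto W = col(U) is P = U (U^T U)^(-1) U^T.
Compute U^T U =
  [15],
and U^T v = (16).
Solve U^T U · c = U^T v for the coefficients: c = (16/15). The projection is proj_W(v) = U c.
Check: (v - proj_W(v)) · u_1 = 0  (should be 0).
Result: proj_W(v) = (16/15, -16/15, 32/15, 16/5).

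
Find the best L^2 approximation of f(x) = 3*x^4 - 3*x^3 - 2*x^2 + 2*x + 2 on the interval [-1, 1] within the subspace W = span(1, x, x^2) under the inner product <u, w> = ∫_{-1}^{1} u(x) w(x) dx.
g(x) = 4*x^2/7 + x/5 + 61/35

The best approximation g ∈ W is the orthogonal projection of f onto W. Writing g = a_0 + a_1 x + a_2 x^2, the coefficients solve the normal equations G · a = b where
  G_{ij} = <φ_i, φ_j> and b_i = <f, φ_i>, with φ_0 = 1, φ_1 = x, φ_2 = x^2.
G =
  [2, 0, 2/3]
  [0, 2/3, 0]
  [2/3, 0, 2/5],
b = (58/15, 2/15, 146/105).
Solving gives a_0 = 61/35, a_1 = 1/5, a_2 = 4/7, so
  g(x) = 4*x^2/7 + x/5 + 61/35.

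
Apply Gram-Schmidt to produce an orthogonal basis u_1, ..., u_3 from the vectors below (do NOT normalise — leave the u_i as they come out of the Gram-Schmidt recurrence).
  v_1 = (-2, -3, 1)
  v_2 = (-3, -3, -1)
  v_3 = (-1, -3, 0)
Orthogonal basis:
  u_1 = (-2, -3, 1)
  u_2 = (-1, 0, -2)
  u_3 = (27/35, -9/14, -27/70)

Apply the Gram-Schmidt recurrence
  u_1 = v_1
  u_i = v_i − Σ_{j<i} ((v_i · u_j) / (u_j · u_j)) · u_j.

Step by step this gives:
  u_1 = (-2, -3, 1)
  u_2 = (-1, 0, -2)
  u_3 = (27/35, -9/14, -27/70)

Orthogonality check:
  u_2 · u_1 = 0 (should be 0)
  u_3 · u_1 = 0 (should be 0)
  u_3 · u_2 = 0 (should be 0)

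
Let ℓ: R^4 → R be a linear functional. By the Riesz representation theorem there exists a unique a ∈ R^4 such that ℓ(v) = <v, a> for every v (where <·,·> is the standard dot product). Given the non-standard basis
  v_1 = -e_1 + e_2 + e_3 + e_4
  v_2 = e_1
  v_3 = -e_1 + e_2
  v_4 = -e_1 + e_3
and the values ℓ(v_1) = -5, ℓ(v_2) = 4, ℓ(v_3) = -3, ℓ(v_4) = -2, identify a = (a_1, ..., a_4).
a = (4, 1, 2, -4)

Write a = (a_1, ..., a_4) in the standard basis. For each basis vector v_i, ℓ(v_i) = <v_i, a> is a linear equation in the a_j's. Collect the n equations into a matrix system V a = ℓ, where row i of V is v_i (expressed in the standard basis). Since V is invertible (lower-triangular with 1s on the diagonal, up to permutation), solve by back-substitution:
  V =
[[-1, 1, 1, 1],
 [1, 0, 0, 0],
 [-1, 1, 0, 0],
 [-1, 0, 1, 0]]
  V a = (-5, 4, -3, -2)
Solving gives a = (4, 1, 2, -4).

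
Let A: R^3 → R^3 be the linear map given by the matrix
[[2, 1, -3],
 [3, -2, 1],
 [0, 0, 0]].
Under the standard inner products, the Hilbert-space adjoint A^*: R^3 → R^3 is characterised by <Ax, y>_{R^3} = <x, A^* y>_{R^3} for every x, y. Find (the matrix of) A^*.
A^* = A^T =
[[2, 3, 0],
 [1, -2, 0],
 [-3, 1, 0]]

For real matrices with standard dot products, the defining identity <Ax, y> = <x, A^* y> gives (Ax)^T y = x^T (A^*) y, i.e. x^T A^T y = x^T (A^*) y. Since this holds for all x, y, we must have A^* = A^T. Therefore
A^* =
[[2, 3, 0],
 [1, -2, 0],
 [-3, 1, 0]].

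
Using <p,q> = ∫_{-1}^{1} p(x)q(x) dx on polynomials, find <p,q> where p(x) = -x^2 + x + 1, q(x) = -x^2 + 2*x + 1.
<p,q> = 12/5

Expand the product: p(x)·q(x) = x^4 - 3*x^3 + 3*x + 1.
∫_{-1}^{1} of each monomial x^k gives [2/(k+1) if k even, 0 if k odd]. Integrating term-by-term (or equivalently evaluating the antiderivative F(x) = x^5/5 - 3*x^4/4 + 3*x^2/2 + x at the endpoints):
  F(1) − F(−1) = 39/20 − (-9/20) = 12/5.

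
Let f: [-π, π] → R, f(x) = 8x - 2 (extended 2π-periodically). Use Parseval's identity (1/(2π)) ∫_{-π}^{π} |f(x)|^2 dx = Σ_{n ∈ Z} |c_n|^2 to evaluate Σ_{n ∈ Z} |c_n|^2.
Σ |c_n|^2 = 64π^2/3 + 4

Expand and integrate term by term over [-π, π]:
  ∫ (8x)^2 dx = 64·(2π^3/3); ∫ 2·8·(-2)·x dx = 0 (odd integrand); ∫ (-2)^2 dx = 4·2π.
So (1/(2π)) ∫_{-π}^{π} (8x - 2)^2 dx = 64π^2/3 + 4 = 64π^2/3 + 4.
Parseval ⇒ Σ |c_n|^2 = 64π^2/3 + 4.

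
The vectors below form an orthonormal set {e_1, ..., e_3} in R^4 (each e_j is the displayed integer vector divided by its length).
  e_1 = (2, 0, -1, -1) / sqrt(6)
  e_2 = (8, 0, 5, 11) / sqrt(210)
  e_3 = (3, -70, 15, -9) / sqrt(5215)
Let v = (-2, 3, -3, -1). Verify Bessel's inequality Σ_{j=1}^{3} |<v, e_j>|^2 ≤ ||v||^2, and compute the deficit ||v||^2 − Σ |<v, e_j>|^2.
Σ |<v, e_j>|^2 = 3066/149; ||v||^2 = 23; deficit = 361/149

Write each e_j = u_j / sqrt(<u_j, u_j>) where u_j is the displayed integer vector. Then <v, e_j> = <v, u_j> / sqrt(<u_j, u_j>), so |<v, e_j>|^2 = <v, u_j>^2 / <u_j, u_j>.
Coefficients: <v, e_1> = 0/sqrt(6), <v, e_2> = -42/sqrt(210), <v, e_3> = -252/sqrt(5215).
Square and sum: Σ |<v, e_j>|^2 = 3066/149.
Compute ||v||^2 = v·v = 23.
Deficit = 23 − 3066/149 = 361/149 ≥ 0, confirming Bessel's inequality. (The deficit equals ||v − Σ <v,e_j> e_j||^2, the squared distance from v to span{e_j}.)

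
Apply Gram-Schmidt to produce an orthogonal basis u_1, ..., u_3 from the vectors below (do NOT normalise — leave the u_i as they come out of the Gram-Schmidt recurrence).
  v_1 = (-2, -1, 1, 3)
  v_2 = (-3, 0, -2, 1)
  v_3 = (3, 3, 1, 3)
Orthogonal basis:
  u_1 = (-2, -1, 1, 3)
  u_2 = (-31/15, 7/15, -37/15, -2/5)
  u_3 = (242/161, 79/23, -163/161, 400/161)

Apply the Gram-Schmidt recurrence
  u_1 = v_1
  u_i = v_i − Σ_{j<i} ((v_i · u_j) / (u_j · u_j)) · u_j.

Step by step this gives:
  u_1 = (-2, -1, 1, 3)
  u_2 = (-31/15, 7/15, -37/15, -2/5)
  u_3 = (242/161, 79/23, -163/161, 400/161)

Orthogonality check:
  u_2 · u_1 = 0 (should be 0)
  u_3 · u_1 = 0 (should be 0)
  u_3 · u_2 = 0 (should be 0)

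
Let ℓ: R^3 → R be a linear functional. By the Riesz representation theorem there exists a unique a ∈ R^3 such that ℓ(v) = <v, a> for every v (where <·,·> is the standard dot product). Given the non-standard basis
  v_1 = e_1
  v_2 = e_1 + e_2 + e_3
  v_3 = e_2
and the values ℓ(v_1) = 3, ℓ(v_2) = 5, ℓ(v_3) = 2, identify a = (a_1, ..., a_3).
a = (3, 2, 0)

Write a = (a_1, ..., a_3) in the standard basis. For each basis vector v_i, ℓ(v_i) = <v_i, a> is a linear equation in the a_j's. Collect the n equations into a matrix system V a = ℓ, where row i of V is v_i (expressed in the standard basis). Since V is invertible (lower-triangular with 1s on the diagonal, up to permutation), solve by back-substitution:
  V =
[[1, 0, 0],
 [1, 1, 1],
 [0, 1, 0]]
  V a = (3, 5, 2)
Solving gives a = (3, 2, 0).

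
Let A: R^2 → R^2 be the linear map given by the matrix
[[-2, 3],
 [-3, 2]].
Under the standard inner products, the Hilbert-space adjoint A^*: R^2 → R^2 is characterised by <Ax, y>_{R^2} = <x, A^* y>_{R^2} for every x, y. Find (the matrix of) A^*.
A^* = A^T =
[[-2, -3],
 [3, 2]]

For real matrices with standard dot products, the defining identity <Ax, y> = <x, A^* y> gives (Ax)^T y = x^T (A^*) y, i.e. x^T A^T y = x^T (A^*) y. Since this holds for all x, y, we must have A^* = A^T. Therefore
A^* =
[[-2, -3],
 [3, 2]].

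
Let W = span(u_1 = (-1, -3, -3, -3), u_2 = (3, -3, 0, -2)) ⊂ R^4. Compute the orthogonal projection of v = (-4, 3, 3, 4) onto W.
proj_W(v) = (-319/118, 543/118, 84/59, 209/59)

Set up U = [u_1 | ... | u_2] ∈ R^(4×2). The projector onto W = col(U) is P = U (U^T U)^(-1) U^T.
Compute U^T U =
  [28, 12]
  [12, 22],
and U^T v = (-26, -29).
Solve U^T U · c = U^T v for the coefficients: c = (-28/59, -125/118). The projection is proj_W(v) = U c.
Check: (v - proj_W(v)) · u_1 = 0  (should be 0).
Check: (v - proj_W(v)) · u_2 = 0  (should be 0).
Result: proj_W(v) = (-319/118, 543/118, 84/59, 209/59).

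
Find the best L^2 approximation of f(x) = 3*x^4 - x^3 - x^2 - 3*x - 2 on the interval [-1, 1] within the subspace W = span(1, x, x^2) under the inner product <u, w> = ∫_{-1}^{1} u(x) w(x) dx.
g(x) = 11*x^2/7 - 18*x/5 - 79/35

The best approximation g ∈ W is the orthogonal projection of f onto W. Writing g = a_0 + a_1 x + a_2 x^2, the coefficients solve the normal equations G · a = b where
  G_{ij} = <φ_i, φ_j> and b_i = <f, φ_i>, with φ_0 = 1, φ_1 = x, φ_2 = x^2.
G =
  [2, 0, 2/3]
  [0, 2/3, 0]
  [2/3, 0, 2/5],
b = (-52/15, -12/5, -92/105).
Solving gives a_0 = -79/35, a_1 = -18/5, a_2 = 11/7, so
  g(x) = 11*x^2/7 - 18*x/5 - 79/35.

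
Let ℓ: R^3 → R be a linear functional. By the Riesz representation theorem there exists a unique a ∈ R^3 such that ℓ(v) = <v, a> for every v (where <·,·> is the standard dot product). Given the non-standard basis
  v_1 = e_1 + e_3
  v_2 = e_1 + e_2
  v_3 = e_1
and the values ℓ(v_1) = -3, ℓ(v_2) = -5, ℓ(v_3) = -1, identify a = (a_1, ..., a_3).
a = (-1, -4, -2)

Write a = (a_1, ..., a_3) in the standard basis. For each basis vector v_i, ℓ(v_i) = <v_i, a> is a linear equation in the a_j's. Collect the n equations into a matrix system V a = ℓ, where row i of V is v_i (expressed in the standard basis). Since V is invertible (lower-triangular with 1s on the diagonal, up to permutation), solve by back-substitution:
  V =
[[1, 0, 1],
 [1, 1, 0],
 [1, 0, 0]]
  V a = (-3, -5, -1)
Solving gives a = (-1, -4, -2).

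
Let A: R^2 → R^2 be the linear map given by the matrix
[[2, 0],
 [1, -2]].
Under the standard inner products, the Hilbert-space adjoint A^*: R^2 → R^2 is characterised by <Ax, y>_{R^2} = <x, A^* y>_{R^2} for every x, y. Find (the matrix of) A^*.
A^* = A^T =
[[2, 1],
 [0, -2]]

For real matrices with standard dot products, the defining identity <Ax, y> = <x, A^* y> gives (Ax)^T y = x^T (A^*) y, i.e. x^T A^T y = x^T (A^*) y. Since this holds for all x, y, we must have A^* = A^T. Therefore
A^* =
[[2, 1],
 [0, -2]].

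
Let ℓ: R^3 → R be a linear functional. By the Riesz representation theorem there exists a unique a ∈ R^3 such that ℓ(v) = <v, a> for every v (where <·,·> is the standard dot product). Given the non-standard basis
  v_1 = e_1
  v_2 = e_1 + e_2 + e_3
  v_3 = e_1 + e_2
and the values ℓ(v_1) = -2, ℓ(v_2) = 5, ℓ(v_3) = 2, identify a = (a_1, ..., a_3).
a = (-2, 4, 3)

Write a = (a_1, ..., a_3) in the standard basis. For each basis vector v_i, ℓ(v_i) = <v_i, a> is a linear equation in the a_j's. Collect the n equations into a matrix system V a = ℓ, where row i of V is v_i (expressed in the standard basis). Since V is invertible (lower-triangular with 1s on the diagonal, up to permutation), solve by back-substitution:
  V =
[[1, 0, 0],
 [1, 1, 1],
 [1, 1, 0]]
  V a = (-2, 5, 2)
Solving gives a = (-2, 4, 3).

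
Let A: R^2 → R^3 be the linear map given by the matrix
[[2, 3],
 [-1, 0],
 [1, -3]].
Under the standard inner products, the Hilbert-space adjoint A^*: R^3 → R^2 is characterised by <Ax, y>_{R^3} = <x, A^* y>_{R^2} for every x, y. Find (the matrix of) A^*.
A^* = A^T =
[[2, -1, 1],
 [3, 0, -3]]

For real matrices with standard dot products, the defining identity <Ax, y> = <x, A^* y> gives (Ax)^T y = x^T (A^*) y, i.e. x^T A^T y = x^T (A^*) y. Since this holds for all x, y, we must have A^* = A^T. Therefore
A^* =
[[2, -1, 1],
 [3, 0, -3]].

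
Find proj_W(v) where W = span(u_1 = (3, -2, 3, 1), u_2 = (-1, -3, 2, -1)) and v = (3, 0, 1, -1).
proj_W(v) = (583/281, -66/281, 319/281, 253/281)

Set up U = [u_1 | ... | u_2] ∈ R^(4×2). The projector onto W = col(U) is P = U (U^T U)^(-1) U^T.
Compute U^T U =
  [23, 8]
  [8, 15],
and U^T v = (11, 0).
Solve U^T U · c = U^T v for the coefficients: c = (165/281, -88/281). The projection is proj_W(v) = U c.
Check: (v - proj_W(v)) · u_1 = 0  (should be 0).
Check: (v - proj_W(v)) · u_2 = 0  (should be 0).
Result: proj_W(v) = (583/281, -66/281, 319/281, 253/281).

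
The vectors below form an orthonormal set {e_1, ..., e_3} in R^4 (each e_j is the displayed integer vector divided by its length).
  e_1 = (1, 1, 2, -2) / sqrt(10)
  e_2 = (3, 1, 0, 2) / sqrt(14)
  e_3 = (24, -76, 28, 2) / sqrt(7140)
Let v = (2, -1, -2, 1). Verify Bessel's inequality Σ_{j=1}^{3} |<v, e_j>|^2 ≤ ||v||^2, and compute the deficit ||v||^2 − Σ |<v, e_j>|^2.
Σ |<v, e_j>|^2 = 341/51; ||v||^2 = 10; deficit = 169/51

Write each e_j = u_j / sqrt(<u_j, u_j>) where u_j is the displayed integer vector. Then <v, e_j> = <v, u_j> / sqrt(<u_j, u_j>), so |<v, e_j>|^2 = <v, u_j>^2 / <u_j, u_j>.
Coefficients: <v, e_1> = -5/sqrt(10), <v, e_2> = 7/sqrt(14), <v, e_3> = 70/sqrt(7140).
Square and sum: Σ |<v, e_j>|^2 = 341/51.
Compute ||v||^2 = v·v = 10.
Deficit = 10 − 341/51 = 169/51 ≥ 0, confirming Bessel's inequality. (The deficit equals ||v − Σ <v,e_j> e_j||^2, the squared distance from v to span{e_j}.)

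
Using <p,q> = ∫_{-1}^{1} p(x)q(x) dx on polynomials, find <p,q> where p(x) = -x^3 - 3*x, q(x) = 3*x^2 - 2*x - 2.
<p,q> = 24/5

Expand the product: p(x)·q(x) = -3*x^5 + 2*x^4 - 7*x^3 + 6*x^2 + 6*x.
∫_{-1}^{1} of each monomial x^k gives [2/(k+1) if k even, 0 if k odd]. Integrating term-by-term (or equivalently evaluating the antiderivative F(x) = -x^6/2 + 2*x^5/5 - 7*x^4/4 + 2*x^3 + 3*x^2 at the endpoints):
  F(1) − F(−1) = 63/20 − (-33/20) = 24/5.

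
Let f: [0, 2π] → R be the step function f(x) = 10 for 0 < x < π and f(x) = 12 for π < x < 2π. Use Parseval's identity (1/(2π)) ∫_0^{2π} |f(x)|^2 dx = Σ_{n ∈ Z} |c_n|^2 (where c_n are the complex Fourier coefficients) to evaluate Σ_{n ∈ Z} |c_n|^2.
Σ |c_n|^2 = 122

Parseval equates the L^2 energy of f (normalised by 1/(2π)) with the ℓ^2 sum of its Fourier coefficients: (1/(2π)) ∫_0^{2π} |f|^2 = Σ |c_n|^2.
Compute the left side: (1/(2π)) [∫_0^π 10^2 dx + ∫_π^{2π} 12^2 dx] = (1/(2π)) · (100π + 144π) = (100 + 144)/2 = 122.
So Σ_{n ∈ Z} |c_n|^2 = 122.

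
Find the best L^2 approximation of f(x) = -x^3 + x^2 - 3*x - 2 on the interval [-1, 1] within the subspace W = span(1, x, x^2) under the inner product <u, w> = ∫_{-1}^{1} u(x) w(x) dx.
g(x) = x^2 - 18*x/5 - 2

The best approximation g ∈ W is the orthogonal projection of f onto W. Writing g = a_0 + a_1 x + a_2 x^2, the coefficients solve the normal equations G · a = b where
  G_{ij} = <φ_i, φ_j> and b_i = <f, φ_i>, with φ_0 = 1, φ_1 = x, φ_2 = x^2.
G =
  [2, 0, 2/3]
  [0, 2/3, 0]
  [2/3, 0, 2/5],
b = (-10/3, -12/5, -14/15).
Solving gives a_0 = -2, a_1 = -18/5, a_2 = 1, so
  g(x) = x^2 - 18*x/5 - 2.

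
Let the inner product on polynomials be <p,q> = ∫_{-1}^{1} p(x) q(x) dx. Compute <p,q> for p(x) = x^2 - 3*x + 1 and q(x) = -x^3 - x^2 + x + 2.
<p,q> = 52/15

Expand the product: p(x)·q(x) = -x^5 + 2*x^4 + 3*x^3 - 2*x^2 - 5*x + 2.
∫_{-1}^{1} of each monomial x^k gives [2/(k+1) if k even, 0 if k odd]. Integrating term-by-term (or equivalently evaluating the antiderivative F(x) = -x^6/6 + 2*x^5/5 + 3*x^4/4 - 2*x^3/3 - 5*x^2/2 + 2*x at the endpoints):
  F(1) − F(−1) = -11/60 − (-73/20) = 52/15.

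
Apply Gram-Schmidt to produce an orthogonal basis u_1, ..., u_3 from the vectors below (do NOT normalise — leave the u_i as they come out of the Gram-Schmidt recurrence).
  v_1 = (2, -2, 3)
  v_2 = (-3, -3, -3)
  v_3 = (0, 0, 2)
Orthogonal basis:
  u_1 = (2, -2, 3)
  u_2 = (-33/17, -69/17, -24/17)
  u_3 = (-20/21, 4/21, 16/21)

Apply the Gram-Schmidt recurrence
  u_1 = v_1
  u_i = v_i − Σ_{j<i} ((v_i · u_j) / (u_j · u_j)) · u_j.

Step by step this gives:
  u_1 = (2, -2, 3)
  u_2 = (-33/17, -69/17, -24/17)
  u_3 = (-20/21, 4/21, 16/21)

Orthogonality check:
  u_2 · u_1 = 0 (should be 0)
  u_3 · u_1 = 0 (should be 0)
  u_3 · u_2 = 0 (should be 0)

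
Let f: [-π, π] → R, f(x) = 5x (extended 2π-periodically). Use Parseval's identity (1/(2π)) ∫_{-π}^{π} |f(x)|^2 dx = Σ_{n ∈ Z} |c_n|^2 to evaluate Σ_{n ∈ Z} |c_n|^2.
Σ |c_n|^2 = 25π^2/3

Expand and integrate term by term over [-π, π]:
  ∫ (5x)^2 dx = 25·(2π^3/3); ∫ 2·5·(0)·x dx = 0 (odd integrand); ∫ 0^2 dx = 0·2π.
So (1/(2π)) ∫_{-π}^{π} (5x)^2 dx = 25π^2/3 + 0 = 25π^2/3.
Parseval ⇒ Σ |c_n|^2 = 25π^2/3.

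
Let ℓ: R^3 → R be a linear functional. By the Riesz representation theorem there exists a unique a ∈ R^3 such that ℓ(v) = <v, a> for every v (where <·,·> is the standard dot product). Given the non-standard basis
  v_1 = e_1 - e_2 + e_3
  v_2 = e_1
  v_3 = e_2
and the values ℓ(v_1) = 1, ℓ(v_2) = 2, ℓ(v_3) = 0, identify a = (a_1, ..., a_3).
a = (2, 0, -1)

Write a = (a_1, ..., a_3) in the standard basis. For each basis vector v_i, ℓ(v_i) = <v_i, a> is a linear equation in the a_j's. Collect the n equations into a matrix system V a = ℓ, where row i of V is v_i (expressed in the standard basis). Since V is invertible (lower-triangular with 1s on the diagonal, up to permutation), solve by back-substitution:
  V =
[[1, -1, 1],
 [1, 0, 0],
 [0, 1, 0]]
  V a = (1, 2, 0)
Solving gives a = (2, 0, -1).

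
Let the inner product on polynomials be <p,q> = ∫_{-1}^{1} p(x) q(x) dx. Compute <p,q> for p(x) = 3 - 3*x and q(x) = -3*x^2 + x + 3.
<p,q> = 10

Expand the product: p(x)·q(x) = 9*x^3 - 12*x^2 - 6*x + 9.
∫_{-1}^{1} of each monomial x^k gives [2/(k+1) if k even, 0 if k odd]. Integrating term-by-term (or equivalently evaluating the antiderivative F(x) = 9*x^4/4 - 4*x^3 - 3*x^2 + 9*x at the endpoints):
  F(1) − F(−1) = 17/4 − (-23/4) = 10.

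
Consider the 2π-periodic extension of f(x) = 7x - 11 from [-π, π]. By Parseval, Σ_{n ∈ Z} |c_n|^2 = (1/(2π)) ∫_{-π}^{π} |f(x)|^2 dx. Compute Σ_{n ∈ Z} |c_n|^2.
Σ |c_n|^2 = 49π^2/3 + 121

Expand and integrate term by term over [-π, π]:
  ∫ (7x)^2 dx = 49·(2π^3/3); ∫ 2·7·(-11)·x dx = 0 (odd integrand); ∫ (-11)^2 dx = 121·2π.
So (1/(2π)) ∫_{-π}^{π} (7x - 11)^2 dx = 49π^2/3 + 121 = 49π^2/3 + 121.
Parseval ⇒ Σ |c_n|^2 = 49π^2/3 + 121.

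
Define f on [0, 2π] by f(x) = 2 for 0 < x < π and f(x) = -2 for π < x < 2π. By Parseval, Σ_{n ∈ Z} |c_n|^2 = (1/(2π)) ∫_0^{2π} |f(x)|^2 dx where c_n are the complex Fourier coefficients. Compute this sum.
Σ |c_n|^2 = 4

Parseval equates the L^2 energy of f (normalised by 1/(2π)) with the ℓ^2 sum of its Fourier coefficients: (1/(2π)) ∫_0^{2π} |f|^2 = Σ |c_n|^2.
Compute the left side: (1/(2π)) [∫_0^π 2^2 dx + ∫_π^{2π} (-2)^2 dx] = (1/(2π)) · (4π + 4π) = (4 + 4)/2 = 4.
So Σ_{n ∈ Z} |c_n|^2 = 4.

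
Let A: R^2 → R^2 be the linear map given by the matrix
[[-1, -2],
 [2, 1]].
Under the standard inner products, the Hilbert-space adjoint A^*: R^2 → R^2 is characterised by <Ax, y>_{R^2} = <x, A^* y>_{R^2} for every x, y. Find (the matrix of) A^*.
A^* = A^T =
[[-1, 2],
 [-2, 1]]

For real matrices with standard dot products, the defining identity <Ax, y> = <x, A^* y> gives (Ax)^T y = x^T (A^*) y, i.e. x^T A^T y = x^T (A^*) y. Since this holds for all x, y, we must have A^* = A^T. Therefore
A^* =
[[-1, 2],
 [-2, 1]].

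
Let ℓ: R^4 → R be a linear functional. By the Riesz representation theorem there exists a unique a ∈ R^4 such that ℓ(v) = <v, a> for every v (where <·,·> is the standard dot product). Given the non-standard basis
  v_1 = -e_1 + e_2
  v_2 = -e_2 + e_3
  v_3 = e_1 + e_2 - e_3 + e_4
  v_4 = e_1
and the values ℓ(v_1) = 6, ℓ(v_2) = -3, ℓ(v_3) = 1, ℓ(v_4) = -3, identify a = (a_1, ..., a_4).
a = (-3, 3, 0, 1)

Write a = (a_1, ..., a_4) in the standard basis. For each basis vector v_i, ℓ(v_i) = <v_i, a> is a linear equation in the a_j's. Collect the n equations into a matrix system V a = ℓ, where row i of V is v_i (expressed in the standard basis). Since V is invertible (lower-triangular with 1s on the diagonal, up to permutation), solve by back-substitution:
  V =
[[-1, 1, 0, 0],
 [0, -1, 1, 0],
 [1, 1, -1, 1],
 [1, 0, 0, 0]]
  V a = (6, -3, 1, -3)
Solving gives a = (-3, 3, 0, 1).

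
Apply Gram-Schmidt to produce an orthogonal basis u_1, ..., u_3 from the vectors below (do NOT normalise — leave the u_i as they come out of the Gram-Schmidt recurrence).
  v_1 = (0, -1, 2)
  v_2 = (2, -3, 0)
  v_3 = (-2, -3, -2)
Orthogonal basis:
  u_1 = (0, -1, 2)
  u_2 = (2, -12/5, -6/5)
  u_3 = (-3, -2, -1)

Apply the Gram-Schmidt recurrence
  u_1 = v_1
  u_i = v_i − Σ_{j<i} ((v_i · u_j) / (u_j · u_j)) · u_j.

Step by step this gives:
  u_1 = (0, -1, 2)
  u_2 = (2, -12/5, -6/5)
  u_3 = (-3, -2, -1)

Orthogonality check:
  u_2 · u_1 = 0 (should be 0)
  u_3 · u_1 = 0 (should be 0)
  u_3 · u_2 = 0 (should be 0)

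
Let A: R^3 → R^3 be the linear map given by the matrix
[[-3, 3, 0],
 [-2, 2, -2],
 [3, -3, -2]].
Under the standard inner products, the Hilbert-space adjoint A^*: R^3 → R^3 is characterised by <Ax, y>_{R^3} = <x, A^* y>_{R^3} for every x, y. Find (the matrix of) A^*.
A^* = A^T =
[[-3, -2, 3],
 [3, 2, -3],
 [0, -2, -2]]

For real matrices with standard dot products, the defining identity <Ax, y> = <x, A^* y> gives (Ax)^T y = x^T (A^*) y, i.e. x^T A^T y = x^T (A^*) y. Since this holds for all x, y, we must have A^* = A^T. Therefore
A^* =
[[-3, -2, 3],
 [3, 2, -3],
 [0, -2, -2]].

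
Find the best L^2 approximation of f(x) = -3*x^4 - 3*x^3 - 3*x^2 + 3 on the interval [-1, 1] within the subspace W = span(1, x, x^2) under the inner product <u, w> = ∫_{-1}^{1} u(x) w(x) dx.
g(x) = -39*x^2/7 - 9*x/5 + 114/35

The best approximation g ∈ W is the orthogonal projection of f onto W. Writing g = a_0 + a_1 x + a_2 x^2, the coefficients solve the normal equations G · a = b where
  G_{ij} = <φ_i, φ_j> and b_i = <f, φ_i>, with φ_0 = 1, φ_1 = x, φ_2 = x^2.
G =
  [2, 0, 2/3]
  [0, 2/3, 0]
  [2/3, 0, 2/5],
b = (14/5, -6/5, -2/35).
Solving gives a_0 = 114/35, a_1 = -9/5, a_2 = -39/7, so
  g(x) = -39*x^2/7 - 9*x/5 + 114/35.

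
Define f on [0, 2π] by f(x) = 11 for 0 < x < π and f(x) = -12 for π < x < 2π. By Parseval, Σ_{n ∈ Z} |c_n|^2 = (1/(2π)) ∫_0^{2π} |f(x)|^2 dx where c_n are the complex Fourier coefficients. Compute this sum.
Σ |c_n|^2 = 265/2

Parseval equates the L^2 energy of f (normalised by 1/(2π)) with the ℓ^2 sum of its Fourier coefficients: (1/(2π)) ∫_0^{2π} |f|^2 = Σ |c_n|^2.
Compute the left side: (1/(2π)) [∫_0^π 11^2 dx + ∫_π^{2π} (-12)^2 dx] = (1/(2π)) · (121π + 144π) = (121 + 144)/2 = 265/2.
So Σ_{n ∈ Z} |c_n|^2 = 265/2.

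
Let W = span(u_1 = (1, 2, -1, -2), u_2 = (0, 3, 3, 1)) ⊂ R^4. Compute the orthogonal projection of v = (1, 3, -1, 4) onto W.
proj_W(v) = (-10/189, 40/27, 310/189, 40/63)

Set up U = [u_1 | ... | u_2] ∈ R^(4×2). The projector onto W = col(U) is P = U (U^T U)^(-1) U^T.
Compute U^T U =
  [10, 1]
  [1, 19],
and U^T v = (0, 10).
Solve U^T U · c = U^T v for the coefficients: c = (-10/189, 100/189). The projection is proj_W(v) = U c.
Check: (v - proj_W(v)) · u_1 = 0  (should be 0).
Check: (v - proj_W(v)) · u_2 = 0  (should be 0).
Result: proj_W(v) = (-10/189, 40/27, 310/189, 40/63).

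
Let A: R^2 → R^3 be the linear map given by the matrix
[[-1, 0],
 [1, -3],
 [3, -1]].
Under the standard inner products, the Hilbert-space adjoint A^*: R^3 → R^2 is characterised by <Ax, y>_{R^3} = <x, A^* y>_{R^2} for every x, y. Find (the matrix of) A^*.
A^* = A^T =
[[-1, 1, 3],
 [0, -3, -1]]

For real matrices with standard dot products, the defining identity <Ax, y> = <x, A^* y> gives (Ax)^T y = x^T (A^*) y, i.e. x^T A^T y = x^T (A^*) y. Since this holds for all x, y, we must have A^* = A^T. Therefore
A^* =
[[-1, 1, 3],
 [0, -3, -1]].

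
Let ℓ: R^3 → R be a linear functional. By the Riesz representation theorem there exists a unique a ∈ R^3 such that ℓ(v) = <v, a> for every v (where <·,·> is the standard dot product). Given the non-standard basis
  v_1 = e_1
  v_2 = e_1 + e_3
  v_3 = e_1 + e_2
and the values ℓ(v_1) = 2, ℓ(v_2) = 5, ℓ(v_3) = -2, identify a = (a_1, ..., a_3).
a = (2, -4, 3)

Write a = (a_1, ..., a_3) in the standard basis. For each basis vector v_i, ℓ(v_i) = <v_i, a> is a linear equation in the a_j's. Collect the n equations into a matrix system V a = ℓ, where row i of V is v_i (expressed in the standard basis). Since V is invertible (lower-triangular with 1s on the diagonal, up to permutation), solve by back-substitution:
  V =
[[1, 0, 0],
 [1, 0, 1],
 [1, 1, 0]]
  V a = (2, 5, -2)
Solving gives a = (2, -4, 3).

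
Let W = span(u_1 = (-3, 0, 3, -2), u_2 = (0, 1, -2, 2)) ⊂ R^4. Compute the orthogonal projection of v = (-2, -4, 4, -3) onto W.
proj_W(v) = (-54/49, -78/49, 30/7, -192/49)

Set up U = [u_1 | ... | u_2] ∈ R^(4×2). The projector onto W = col(U) is P = U (U^T U)^(-1) U^T.
Compute U^T U =
  [22, -10]
  [-10, 9],
and U^T v = (24, -18).
Solve U^T U · c = U^T v for the coefficients: c = (18/49, -78/49). The projection is proj_W(v) = U c.
Check: (v - proj_W(v)) · u_1 = 0  (should be 0).
Check: (v - proj_W(v)) · u_2 = 0  (should be 0).
Result: proj_W(v) = (-54/49, -78/49, 30/7, -192/49).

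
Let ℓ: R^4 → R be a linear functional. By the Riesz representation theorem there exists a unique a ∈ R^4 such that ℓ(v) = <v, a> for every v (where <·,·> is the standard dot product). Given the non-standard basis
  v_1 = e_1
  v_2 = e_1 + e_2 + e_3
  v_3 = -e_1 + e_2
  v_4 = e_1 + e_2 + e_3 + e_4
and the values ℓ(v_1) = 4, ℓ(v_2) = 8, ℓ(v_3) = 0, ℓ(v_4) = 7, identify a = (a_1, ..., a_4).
a = (4, 4, 0, -1)

Write a = (a_1, ..., a_4) in the standard basis. For each basis vector v_i, ℓ(v_i) = <v_i, a> is a linear equation in the a_j's. Collect the n equations into a matrix system V a = ℓ, where row i of V is v_i (expressed in the standard basis). Since V is invertible (lower-triangular with 1s on the diagonal, up to permutation), solve by back-substitution:
  V =
[[1, 0, 0, 0],
 [1, 1, 1, 0],
 [-1, 1, 0, 0],
 [1, 1, 1, 1]]
  V a = (4, 8, 0, 7)
Solving gives a = (4, 4, 0, -1).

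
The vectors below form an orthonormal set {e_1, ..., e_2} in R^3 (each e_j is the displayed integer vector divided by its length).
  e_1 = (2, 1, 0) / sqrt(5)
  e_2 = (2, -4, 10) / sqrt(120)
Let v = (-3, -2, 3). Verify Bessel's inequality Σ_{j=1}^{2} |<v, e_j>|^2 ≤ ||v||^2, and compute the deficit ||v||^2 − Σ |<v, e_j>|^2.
Σ |<v, e_j>|^2 = 64/3; ||v||^2 = 22; deficit = 2/3

Write each e_j = u_j / sqrt(<u_j, u_j>) where u_j is the displayed integer vector. Then <v, e_j> = <v, u_j> / sqrt(<u_j, u_j>), so |<v, e_j>|^2 = <v, u_j>^2 / <u_j, u_j>.
Coefficients: <v, e_1> = -8/sqrt(5), <v, e_2> = 32/sqrt(120).
Square and sum: Σ |<v, e_j>|^2 = 64/3.
Compute ||v||^2 = v·v = 22.
Deficit = 22 − 64/3 = 2/3 ≥ 0, confirming Bessel's inequality. (The deficit equals ||v − Σ <v,e_j> e_j||^2, the squared distance from v to span{e_j}.)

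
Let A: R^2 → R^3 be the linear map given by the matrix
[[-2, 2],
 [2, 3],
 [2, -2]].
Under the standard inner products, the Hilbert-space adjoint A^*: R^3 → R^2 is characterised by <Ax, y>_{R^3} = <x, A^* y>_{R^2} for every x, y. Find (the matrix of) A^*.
A^* = A^T =
[[-2, 2, 2],
 [2, 3, -2]]

For real matrices with standard dot products, the defining identity <Ax, y> = <x, A^* y> gives (Ax)^T y = x^T (A^*) y, i.e. x^T A^T y = x^T (A^*) y. Since this holds for all x, y, we must have A^* = A^T. Therefore
A^* =
[[-2, 2, 2],
 [2, 3, -2]].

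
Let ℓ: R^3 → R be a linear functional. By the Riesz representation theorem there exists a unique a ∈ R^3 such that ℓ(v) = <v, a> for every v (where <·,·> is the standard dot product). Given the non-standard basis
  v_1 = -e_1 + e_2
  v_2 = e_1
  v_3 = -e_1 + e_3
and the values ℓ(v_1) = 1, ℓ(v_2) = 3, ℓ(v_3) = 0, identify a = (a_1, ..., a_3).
a = (3, 4, 3)

Write a = (a_1, ..., a_3) in the standard basis. For each basis vector v_i, ℓ(v_i) = <v_i, a> is a linear equation in the a_j's. Collect the n equations into a matrix system V a = ℓ, where row i of V is v_i (expressed in the standard basis). Since V is invertible (lower-triangular with 1s on the diagonal, up to permutation), solve by back-substitution:
  V =
[[-1, 1, 0],
 [1, 0, 0],
 [-1, 0, 1]]
  V a = (1, 3, 0)
Solving gives a = (3, 4, 3).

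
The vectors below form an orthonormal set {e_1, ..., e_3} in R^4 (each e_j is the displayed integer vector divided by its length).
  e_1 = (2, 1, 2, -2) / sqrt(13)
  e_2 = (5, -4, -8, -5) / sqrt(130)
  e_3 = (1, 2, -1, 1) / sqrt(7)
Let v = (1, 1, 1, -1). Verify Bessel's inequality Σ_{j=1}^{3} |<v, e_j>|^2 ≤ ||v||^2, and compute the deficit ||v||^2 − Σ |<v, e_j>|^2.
Σ |<v, e_j>|^2 = 138/35; ||v||^2 = 4; deficit = 2/35

Write each e_j = u_j / sqrt(<u_j, u_j>) where u_j is the displayed integer vector. Then <v, e_j> = <v, u_j> / sqrt(<u_j, u_j>), so |<v, e_j>|^2 = <v, u_j>^2 / <u_j, u_j>.
Coefficients: <v, e_1> = 7/sqrt(13), <v, e_2> = -2/sqrt(130), <v, e_3> = 1/sqrt(7).
Square and sum: Σ |<v, e_j>|^2 = 138/35.
Compute ||v||^2 = v·v = 4.
Deficit = 4 − 138/35 = 2/35 ≥ 0, confirming Bessel's inequality. (The deficit equals ||v − Σ <v,e_j> e_j||^2, the squared distance from v to span{e_j}.)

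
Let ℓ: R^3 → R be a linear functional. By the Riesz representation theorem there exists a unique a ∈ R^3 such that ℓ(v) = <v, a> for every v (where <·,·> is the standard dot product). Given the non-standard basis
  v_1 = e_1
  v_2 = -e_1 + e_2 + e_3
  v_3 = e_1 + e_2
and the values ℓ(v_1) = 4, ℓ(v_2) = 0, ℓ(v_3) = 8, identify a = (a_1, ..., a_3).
a = (4, 4, 0)

Write a = (a_1, ..., a_3) in the standard basis. For each basis vector v_i, ℓ(v_i) = <v_i, a> is a linear equation in the a_j's. Collect the n equations into a matrix system V a = ℓ, where row i of V is v_i (expressed in the standard basis). Since V is invertible (lower-triangular with 1s on the diagonal, up to permutation), solve by back-substitution:
  V =
[[1, 0, 0],
 [-1, 1, 1],
 [1, 1, 0]]
  V a = (4, 0, 8)
Solving gives a = (4, 4, 0).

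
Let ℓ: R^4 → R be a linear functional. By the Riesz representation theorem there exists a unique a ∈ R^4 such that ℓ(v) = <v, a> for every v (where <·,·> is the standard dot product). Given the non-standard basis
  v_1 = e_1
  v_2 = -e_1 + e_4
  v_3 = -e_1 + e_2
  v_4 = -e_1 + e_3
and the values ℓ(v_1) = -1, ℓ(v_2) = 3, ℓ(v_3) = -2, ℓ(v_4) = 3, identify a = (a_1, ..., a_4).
a = (-1, -3, 2, 2)

Write a = (a_1, ..., a_4) in the standard basis. For each basis vector v_i, ℓ(v_i) = <v_i, a> is a linear equation in the a_j's. Collect the n equations into a matrix system V a = ℓ, where row i of V is v_i (expressed in the standard basis). Since V is invertible (lower-triangular with 1s on the diagonal, up to permutation), solve by back-substitution:
  V =
[[1, 0, 0, 0],
 [-1, 0, 0, 1],
 [-1, 1, 0, 0],
 [-1, 0, 1, 0]]
  V a = (-1, 3, -2, 3)
Solving gives a = (-1, -3, 2, 2).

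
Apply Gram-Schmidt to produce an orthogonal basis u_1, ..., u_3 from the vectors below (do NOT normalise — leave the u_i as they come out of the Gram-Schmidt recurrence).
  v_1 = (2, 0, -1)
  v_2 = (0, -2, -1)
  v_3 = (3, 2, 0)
Orthogonal basis:
  u_1 = (2, 0, -1)
  u_2 = (-2/5, -2, -4/5)
  u_3 = (1/6, -1/6, 1/3)

Apply the Gram-Schmidt recurrence
  u_1 = v_1
  u_i = v_i − Σ_{j<i} ((v_i · u_j) / (u_j · u_j)) · u_j.

Step by step this gives:
  u_1 = (2, 0, -1)
  u_2 = (-2/5, -2, -4/5)
  u_3 = (1/6, -1/6, 1/3)

Orthogonality check:
  u_2 · u_1 = 0 (should be 0)
  u_3 · u_1 = 0 (should be 0)
  u_3 · u_2 = 0 (should be 0)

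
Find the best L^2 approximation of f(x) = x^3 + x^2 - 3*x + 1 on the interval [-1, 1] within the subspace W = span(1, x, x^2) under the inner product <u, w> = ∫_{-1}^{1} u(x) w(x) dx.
g(x) = x^2 - 12*x/5 + 1

The best approximation g ∈ W is the orthogonal projection of f onto W. Writing g = a_0 + a_1 x + a_2 x^2, the coefficients solve the normal equations G · a = b where
  G_{ij} = <φ_i, φ_j> and b_i = <f, φ_i>, with φ_0 = 1, φ_1 = x, φ_2 = x^2.
G =
  [2, 0, 2/3]
  [0, 2/3, 0]
  [2/3, 0, 2/5],
b = (8/3, -8/5, 16/15).
Solving gives a_0 = 1, a_1 = -12/5, a_2 = 1, so
  g(x) = x^2 - 12*x/5 + 1.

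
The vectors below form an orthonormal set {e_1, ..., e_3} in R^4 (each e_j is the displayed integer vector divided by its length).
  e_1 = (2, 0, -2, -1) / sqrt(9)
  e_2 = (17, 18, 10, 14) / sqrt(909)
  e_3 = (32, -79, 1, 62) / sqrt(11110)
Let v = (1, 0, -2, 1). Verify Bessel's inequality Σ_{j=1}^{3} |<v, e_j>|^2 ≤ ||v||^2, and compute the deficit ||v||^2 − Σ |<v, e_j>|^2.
Σ |<v, e_j>|^2 = 202/55; ||v||^2 = 6; deficit = 128/55

Write each e_j = u_j / sqrt(<u_j, u_j>) where u_j is the displayed integer vector. Then <v, e_j> = <v, u_j> / sqrt(<u_j, u_j>), so |<v, e_j>|^2 = <v, u_j>^2 / <u_j, u_j>.
Coefficients: <v, e_1> = 5/sqrt(9), <v, e_2> = 11/sqrt(909), <v, e_3> = 92/sqrt(11110).
Square and sum: Σ |<v, e_j>|^2 = 202/55.
Compute ||v||^2 = v·v = 6.
Deficit = 6 − 202/55 = 128/55 ≥ 0, confirming Bessel's inequality. (The deficit equals ||v − Σ <v,e_j> e_j||^2, the squared distance from v to span{e_j}.)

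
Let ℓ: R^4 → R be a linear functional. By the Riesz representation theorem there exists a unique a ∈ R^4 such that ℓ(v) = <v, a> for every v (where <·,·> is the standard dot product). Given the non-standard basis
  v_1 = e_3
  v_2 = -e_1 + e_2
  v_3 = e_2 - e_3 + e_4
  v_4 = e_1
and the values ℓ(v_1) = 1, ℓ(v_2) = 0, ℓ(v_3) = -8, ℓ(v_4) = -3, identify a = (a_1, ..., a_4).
a = (-3, -3, 1, -4)

Write a = (a_1, ..., a_4) in the standard basis. For each basis vector v_i, ℓ(v_i) = <v_i, a> is a linear equation in the a_j's. Collect the n equations into a matrix system V a = ℓ, where row i of V is v_i (expressed in the standard basis). Since V is invertible (lower-triangular with 1s on the diagonal, up to permutation), solve by back-substitution:
  V =
[[0, 0, 1, 0],
 [-1, 1, 0, 0],
 [0, 1, -1, 1],
 [1, 0, 0, 0]]
  V a = (1, 0, -8, -3)
Solving gives a = (-3, -3, 1, -4).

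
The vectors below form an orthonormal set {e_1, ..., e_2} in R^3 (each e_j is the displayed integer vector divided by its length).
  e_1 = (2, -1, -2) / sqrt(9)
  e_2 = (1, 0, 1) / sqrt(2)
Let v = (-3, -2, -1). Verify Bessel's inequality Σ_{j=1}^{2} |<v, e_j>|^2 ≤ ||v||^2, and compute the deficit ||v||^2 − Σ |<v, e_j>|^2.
Σ |<v, e_j>|^2 = 76/9; ||v||^2 = 14; deficit = 50/9

Write each e_j = u_j / sqrt(<u_j, u_j>) where u_j is the displayed integer vector. Then <v, e_j> = <v, u_j> / sqrt(<u_j, u_j>), so |<v, e_j>|^2 = <v, u_j>^2 / <u_j, u_j>.
Coefficients: <v, e_1> = -2/sqrt(9), <v, e_2> = -4/sqrt(2).
Square and sum: Σ |<v, e_j>|^2 = 76/9.
Compute ||v||^2 = v·v = 14.
Deficit = 14 − 76/9 = 50/9 ≥ 0, confirming Bessel's inequality. (The deficit equals ||v − Σ <v,e_j> e_j||^2, the squared distance from v to span{e_j}.)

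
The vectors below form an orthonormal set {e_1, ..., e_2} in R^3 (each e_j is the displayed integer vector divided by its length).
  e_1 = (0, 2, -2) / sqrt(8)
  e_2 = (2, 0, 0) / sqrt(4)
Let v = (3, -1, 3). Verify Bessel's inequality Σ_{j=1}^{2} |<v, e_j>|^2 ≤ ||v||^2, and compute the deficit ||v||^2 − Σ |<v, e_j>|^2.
Σ |<v, e_j>|^2 = 17; ||v||^2 = 19; deficit = 2

Write each e_j = u_j / sqrt(<u_j, u_j>) where u_j is the displayed integer vector. Then <v, e_j> = <v, u_j> / sqrt(<u_j, u_j>), so |<v, e_j>|^2 = <v, u_j>^2 / <u_j, u_j>.
Coefficients: <v, e_1> = -8/sqrt(8), <v, e_2> = 6/sqrt(4).
Square and sum: Σ |<v, e_j>|^2 = 17.
Compute ||v||^2 = v·v = 19.
Deficit = 19 − 17 = 2 ≥ 0, confirming Bessel's inequality. (The deficit equals ||v − Σ <v,e_j> e_j||^2, the squared distance from v to span{e_j}.)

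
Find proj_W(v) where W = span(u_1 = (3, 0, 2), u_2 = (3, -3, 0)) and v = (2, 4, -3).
proj_W(v) = (-8/17, 26/17, 12/17)

Set up U = [u_1 | ... | u_2] ∈ R^(3×2). The projector onto W = col(U) is P = U (U^T U)^(-1) U^T.
Compute U^T U =
  [13, 9]
  [9, 18],
and U^T v = (0, -6).
Solve U^T U · c = U^T v for the coefficients: c = (6/17, -26/51). The projection is proj_W(v) = U c.
Check: (v - proj_W(v)) · u_1 = 0  (should be 0).
Check: (v - proj_W(v)) · u_2 = 0  (should be 0).
Result: proj_W(v) = (-8/17, 26/17, 12/17).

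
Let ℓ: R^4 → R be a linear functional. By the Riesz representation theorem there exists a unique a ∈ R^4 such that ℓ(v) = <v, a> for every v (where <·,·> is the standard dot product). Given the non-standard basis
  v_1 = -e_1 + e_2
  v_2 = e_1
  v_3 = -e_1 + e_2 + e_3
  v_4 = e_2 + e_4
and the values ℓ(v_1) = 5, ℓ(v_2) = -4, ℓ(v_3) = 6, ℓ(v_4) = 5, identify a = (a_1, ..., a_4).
a = (-4, 1, 1, 4)

Write a = (a_1, ..., a_4) in the standard basis. For each basis vector v_i, ℓ(v_i) = <v_i, a> is a linear equation in the a_j's. Collect the n equations into a matrix system V a = ℓ, where row i of V is v_i (expressed in the standard basis). Since V is invertible (lower-triangular with 1s on the diagonal, up to permutation), solve by back-substitution:
  V =
[[-1, 1, 0, 0],
 [1, 0, 0, 0],
 [-1, 1, 1, 0],
 [0, 1, 0, 1]]
  V a = (5, -4, 6, 5)
Solving gives a = (-4, 1, 1, 4).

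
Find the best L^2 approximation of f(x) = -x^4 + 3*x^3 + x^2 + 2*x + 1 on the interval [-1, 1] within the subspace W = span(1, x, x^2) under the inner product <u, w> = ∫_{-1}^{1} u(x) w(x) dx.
g(x) = x^2/7 + 19*x/5 + 38/35

The best approximation g ∈ W is the orthogonal projection of f onto W. Writing g = a_0 + a_1 x + a_2 x^2, the coefficients solve the normal equations G · a = b where
  G_{ij} = <φ_i, φ_j> and b_i = <f, φ_i>, with φ_0 = 1, φ_1 = x, φ_2 = x^2.
G =
  [2, 0, 2/3]
  [0, 2/3, 0]
  [2/3, 0, 2/5],
b = (34/15, 38/15, 82/105).
Solving gives a_0 = 38/35, a_1 = 19/5, a_2 = 1/7, so
  g(x) = x^2/7 + 19*x/5 + 38/35.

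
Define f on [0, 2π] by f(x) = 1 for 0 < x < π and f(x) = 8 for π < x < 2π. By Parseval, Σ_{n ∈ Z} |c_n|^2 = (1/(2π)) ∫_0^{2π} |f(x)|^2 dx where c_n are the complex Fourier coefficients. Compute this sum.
Σ |c_n|^2 = 65/2

Parseval equates the L^2 energy of f (normalised by 1/(2π)) with the ℓ^2 sum of its Fourier coefficients: (1/(2π)) ∫_0^{2π} |f|^2 = Σ |c_n|^2.
Compute the left side: (1/(2π)) [∫_0^π 1^2 dx + ∫_π^{2π} 8^2 dx] = (1/(2π)) · (1π + 64π) = (1 + 64)/2 = 65/2.
So Σ_{n ∈ Z} |c_n|^2 = 65/2.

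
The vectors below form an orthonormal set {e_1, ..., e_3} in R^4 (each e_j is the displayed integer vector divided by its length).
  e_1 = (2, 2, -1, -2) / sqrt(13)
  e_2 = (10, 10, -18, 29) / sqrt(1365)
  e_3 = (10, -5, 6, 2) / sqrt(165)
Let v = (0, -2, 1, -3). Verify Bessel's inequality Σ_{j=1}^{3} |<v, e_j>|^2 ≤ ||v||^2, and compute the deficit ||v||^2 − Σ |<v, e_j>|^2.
Σ |<v, e_j>|^2 = 934/77; ||v||^2 = 14; deficit = 144/77

Write each e_j = u_j / sqrt(<u_j, u_j>) where u_j is the displayed integer vector. Then <v, e_j> = <v, u_j> / sqrt(<u_j, u_j>), so |<v, e_j>|^2 = <v, u_j>^2 / <u_j, u_j>.
Coefficients: <v, e_1> = 1/sqrt(13), <v, e_2> = -125/sqrt(1365), <v, e_3> = 10/sqrt(165).
Square and sum: Σ |<v, e_j>|^2 = 934/77.
Compute ||v||^2 = v·v = 14.
Deficit = 14 − 934/77 = 144/77 ≥ 0, confirming Bessel's inequality. (The deficit equals ||v − Σ <v,e_j> e_j||^2, the squared distance from v to span{e_j}.)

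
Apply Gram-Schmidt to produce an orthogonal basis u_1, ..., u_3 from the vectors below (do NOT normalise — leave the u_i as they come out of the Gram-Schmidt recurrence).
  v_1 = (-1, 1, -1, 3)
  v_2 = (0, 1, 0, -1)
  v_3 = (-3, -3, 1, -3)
Orthogonal basis:
  u_1 = (-1, 1, -1, 3)
  u_2 = (-1/6, 7/6, -1/6, -1/2)
  u_3 = (-4, -1, 0, -1)

Apply the Gram-Schmidt recurrence
  u_1 = v_1
  u_i = v_i − Σ_{j<i} ((v_i · u_j) / (u_j · u_j)) · u_j.

Step by step this gives:
  u_1 = (-1, 1, -1, 3)
  u_2 = (-1/6, 7/6, -1/6, -1/2)
  u_3 = (-4, -1, 0, -1)

Orthogonality check:
  u_2 · u_1 = 0 (should be 0)
  u_3 · u_1 = 0 (should be 0)
  u_3 · u_2 = 0 (should be 0)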